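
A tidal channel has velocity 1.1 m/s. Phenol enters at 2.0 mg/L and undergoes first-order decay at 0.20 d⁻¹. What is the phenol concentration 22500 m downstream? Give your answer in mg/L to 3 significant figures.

Travel time t = 22500 m / 1.1 m/s = 2.25e+04/1.1 = 2.045e+04 s = 0.2367 d.
First-order decay: C = 2.0·exp(−0.20·0.2367) = 2.0·0.9538 = 1.908 mg/L.

1.91 mg/L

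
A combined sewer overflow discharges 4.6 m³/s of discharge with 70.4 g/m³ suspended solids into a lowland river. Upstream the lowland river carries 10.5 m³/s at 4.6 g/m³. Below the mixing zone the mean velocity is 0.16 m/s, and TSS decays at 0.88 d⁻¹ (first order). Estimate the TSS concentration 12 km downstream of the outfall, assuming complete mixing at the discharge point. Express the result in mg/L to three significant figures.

After complete mixing, C₀ = (4.6·70.4 + 10.5·4.6) / 15.1 = 24.65 mg/L.
Travel time t = 1.2e+04 m / 0.16 m/s = 7.5e+04 s = 0.8681 d.
C = 24.65·exp(−0.88·0.8681) = 24.65·0.4659 = 11.48 mg/L.

11.5 mg/L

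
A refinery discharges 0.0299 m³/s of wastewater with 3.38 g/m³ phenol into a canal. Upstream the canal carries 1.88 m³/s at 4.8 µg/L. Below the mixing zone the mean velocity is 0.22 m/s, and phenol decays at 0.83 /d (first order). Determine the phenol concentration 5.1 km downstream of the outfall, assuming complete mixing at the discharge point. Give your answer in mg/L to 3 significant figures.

4.8 µg/L = 0.0048 mg/L.
After complete mixing, C₀ = (0.0299·3.38 + 1.88·0.0048) / 1.91 = 0.05764 mg/L.
Travel time t = 5100 m / 0.22 m/s = 2.318e+04 s = 0.2683 d.
C = 0.05764·exp(−0.83·0.2683) = 0.05764·0.8004 = 0.04613 mg/L.

0.0461 mg/L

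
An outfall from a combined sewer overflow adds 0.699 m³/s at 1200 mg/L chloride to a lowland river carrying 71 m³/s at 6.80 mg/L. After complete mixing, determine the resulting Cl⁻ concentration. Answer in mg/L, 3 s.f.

Conservation of mass across the mixing zone: C = (0.699·1200 + 71·6.8) / (0.699 + 71) = 1322/71.7 = 18.43 mg/L.

18.4 mg/L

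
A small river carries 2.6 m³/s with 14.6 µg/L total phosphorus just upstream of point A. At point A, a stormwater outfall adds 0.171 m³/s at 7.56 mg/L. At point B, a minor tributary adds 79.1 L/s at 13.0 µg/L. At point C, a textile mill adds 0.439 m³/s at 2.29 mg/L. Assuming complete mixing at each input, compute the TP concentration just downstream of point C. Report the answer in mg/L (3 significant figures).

0.711 mg/L

14.6 µg/L = 0.0146 mg/L.
After input A: C = (2.6·0.0146 + 0.171·7.56) / 2.771 = 0.4802 mg/L.
79.1 L/s = 0.0791 m³/s.
13.0 µg/L = 0.013 mg/L.
After input B: C = (2.771·0.4802 + 0.0791·0.013) / 2.85 = 0.4673 mg/L.
After input C: C = (2.85·0.4673 + 0.439·2.29) / 3.289 = 0.7105 mg/L.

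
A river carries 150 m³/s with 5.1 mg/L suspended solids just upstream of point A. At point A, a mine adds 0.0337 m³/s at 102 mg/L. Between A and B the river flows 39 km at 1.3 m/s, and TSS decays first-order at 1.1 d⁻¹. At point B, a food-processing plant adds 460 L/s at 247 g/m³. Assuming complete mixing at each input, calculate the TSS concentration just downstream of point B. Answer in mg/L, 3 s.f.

4.24 mg/L

After input A: C = (150·5.1 + 0.0337·102) / 150 = 5.122 mg/L.
Over the 39 km reach to input B (t = 3e+04 s = 0.3472 d), decay gives C = 5.122·exp(−1.1·0.3472) = 3.496 mg/L.
460 L/s = 0.46 m³/s.
After input B: C = (150·3.496 + 0.46·247) / 150.5 = 4.24 mg/L.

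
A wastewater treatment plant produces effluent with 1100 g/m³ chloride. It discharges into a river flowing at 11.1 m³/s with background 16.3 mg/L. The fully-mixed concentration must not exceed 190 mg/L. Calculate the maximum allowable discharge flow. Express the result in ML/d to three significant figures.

183 ML/d

Mass balance at complete mixing: C_std·(Q_w + Q_r) = Q_w·C_e + Q_r·C_b.
Rearranging, Q_w = Q_r·(C_std − C_b)/(C_e − C_std) = 11.1·(190 − 16.3) / (1100 − 190) = 2.119 m³/s.
= 183.1 ML/d.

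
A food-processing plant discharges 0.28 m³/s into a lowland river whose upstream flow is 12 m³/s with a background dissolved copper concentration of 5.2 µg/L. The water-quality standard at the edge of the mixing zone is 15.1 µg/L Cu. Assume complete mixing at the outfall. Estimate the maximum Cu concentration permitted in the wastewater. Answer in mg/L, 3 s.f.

0.439 mg/L

5.2 µg/L = 0.0052 mg/L.
15.1 µg/L = 0.0151 mg/L.
Mass balance: 0.0151·12.28 = 0.28·Cₑ + 12·0.0052.
Cₑ = (0.1854 − 0.0624) / 0.28 = 0.4394 mg/L.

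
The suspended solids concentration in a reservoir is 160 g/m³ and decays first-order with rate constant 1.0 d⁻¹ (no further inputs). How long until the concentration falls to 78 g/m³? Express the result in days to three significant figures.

0.718 d

t = ln(C₀/C)/k = ln(160/78)/1.0 = 0.7185/1.0 = 0.7185 d.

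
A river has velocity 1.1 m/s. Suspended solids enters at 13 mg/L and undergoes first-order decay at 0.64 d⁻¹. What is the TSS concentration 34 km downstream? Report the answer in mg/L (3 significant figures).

10.3 mg/L

Travel time t = 34 km / 1.1 m/s = 3.4e+04/1.1 = 3.091e+04 s = 0.3577 d.
First-order decay: C = 13·exp(−0.64·0.3577) = 13·0.7954 = 10.34 mg/L.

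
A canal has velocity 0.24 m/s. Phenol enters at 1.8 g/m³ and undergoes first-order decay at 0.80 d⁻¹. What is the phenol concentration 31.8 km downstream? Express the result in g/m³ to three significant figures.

Travel time t = 31.8 km / 0.24 m/s = 3.18e+04/0.24 = 1.325e+05 s = 1.534 d.
First-order decay: C = 1.8·exp(−0.80·1.534) = 1.8·0.2932 = 0.5278 g/m³.

0.528 g/m³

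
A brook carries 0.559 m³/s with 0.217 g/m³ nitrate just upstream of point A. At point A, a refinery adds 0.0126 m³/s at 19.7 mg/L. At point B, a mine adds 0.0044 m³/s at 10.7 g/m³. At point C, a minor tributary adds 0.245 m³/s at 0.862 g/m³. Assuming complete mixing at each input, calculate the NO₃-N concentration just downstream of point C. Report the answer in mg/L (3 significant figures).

After input A: C = (0.559·0.217 + 0.0126·19.7) / 0.5716 = 0.6465 mg/L.
After input B: C = (0.5716·0.6465 + 0.0044·10.7) / 0.576 = 0.7233 mg/L.
After input C: C = (0.576·0.7233 + 0.245·0.862) / 0.821 = 0.7647 mg/L.

0.765 mg/L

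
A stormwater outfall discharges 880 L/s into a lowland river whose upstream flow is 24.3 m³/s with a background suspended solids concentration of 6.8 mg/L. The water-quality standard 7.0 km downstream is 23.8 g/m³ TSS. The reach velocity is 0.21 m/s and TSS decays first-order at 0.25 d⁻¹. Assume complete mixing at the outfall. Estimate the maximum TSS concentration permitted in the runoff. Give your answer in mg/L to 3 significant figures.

880 L/s = 0.88 m³/s.
Travel time to the compliance point: t = 7000/0.21 = 3.333e+04 s = 0.3858 d; decay factor exp(−0.25·0.3858) = 0.9081.
So the concentration just after mixing may be at most 23.8/0.9081 = 26.21 mg/L.
Mass balance: 26.21·25.18 = 0.88·Cₑ + 24.3·6.8.
Cₑ = (660 − 165.2) / 0.88 = 562.2 mg/L.

562 mg/L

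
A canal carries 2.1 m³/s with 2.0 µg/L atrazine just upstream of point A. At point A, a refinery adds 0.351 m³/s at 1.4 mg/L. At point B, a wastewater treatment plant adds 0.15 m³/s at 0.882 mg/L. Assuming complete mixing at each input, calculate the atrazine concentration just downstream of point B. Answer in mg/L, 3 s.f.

0.241 mg/L

2.0 µg/L = 0.002 mg/L.
After input A: C = (2.1·0.002 + 0.351·1.4) / 2.451 = 0.2022 mg/L.
After input B: C = (2.451·0.2022 + 0.15·0.882) / 2.601 = 0.2414 mg/L.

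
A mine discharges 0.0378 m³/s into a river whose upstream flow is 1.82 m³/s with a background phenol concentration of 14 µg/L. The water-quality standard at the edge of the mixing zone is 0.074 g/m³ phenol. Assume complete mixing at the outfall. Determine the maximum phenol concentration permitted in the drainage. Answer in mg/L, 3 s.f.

14 µg/L = 0.014 mg/L.
Mass balance: 0.074·1.858 = 0.0378·Cₑ + 1.82·0.014.
Cₑ = (0.1375 − 0.02548) / 0.0378 = 2.963 mg/L.

2.96 mg/L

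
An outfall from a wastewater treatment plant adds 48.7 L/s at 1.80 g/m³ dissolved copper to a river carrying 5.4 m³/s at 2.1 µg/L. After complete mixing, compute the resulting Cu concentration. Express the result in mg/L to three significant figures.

0.0182 mg/L

48.7 L/s = 0.0487 m³/s.
2.1 µg/L = 0.0021 mg/L.
Conservation of mass across the mixing zone: C = (0.0487·1.8 + 5.4·0.0021) / (0.0487 + 5.4) = 0.099/5.449 = 0.01817 mg/L.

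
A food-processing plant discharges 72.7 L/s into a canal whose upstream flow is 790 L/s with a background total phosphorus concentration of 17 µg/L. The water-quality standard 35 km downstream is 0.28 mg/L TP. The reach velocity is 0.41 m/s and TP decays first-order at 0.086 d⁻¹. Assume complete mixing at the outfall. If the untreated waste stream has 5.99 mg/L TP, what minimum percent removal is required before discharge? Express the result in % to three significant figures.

42.7 %

72.7 L/s = 0.0727 m³/s.
790 L/s = 0.79 m³/s.
17 µg/L = 0.017 mg/L.
Travel time to the compliance point: t = 3.5e+04/0.41 = 8.537e+04 s = 0.988 d; decay factor exp(−0.086·0.988) = 0.9185.
So the concentration just after mixing may be at most 0.28/0.9185 = 0.3048 mg/L.
Mass balance: 0.3048·0.8627 = 0.0727·Cₑ + 0.79·0.017.
Cₑ = (0.263 − 0.01343) / 0.0727 = 3.433 mg/L.
Required removal = 1 − 3.433/5.99 = 42.69 %.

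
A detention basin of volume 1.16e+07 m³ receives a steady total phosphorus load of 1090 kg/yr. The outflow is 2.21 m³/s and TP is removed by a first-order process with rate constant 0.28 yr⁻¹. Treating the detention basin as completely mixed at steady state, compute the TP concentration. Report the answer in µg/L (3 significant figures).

14.9 µg/L

Outflow Q = 2.21 m³/s × 3.156e+07 s/yr = 6.974e+07 m³/yr.
Steady-state CSTR mass balance: W = Q·C + k·V·C, so C = W/(Q + kV).
Q + kV = 6.974e+07 + 0.28·1.16e+07 = 7.299e+07 m³/yr.
C = 1090/7.299e+07 = 1.493e-05 kg/m³ = 0.01493 mg/L = 14.93 µg/L.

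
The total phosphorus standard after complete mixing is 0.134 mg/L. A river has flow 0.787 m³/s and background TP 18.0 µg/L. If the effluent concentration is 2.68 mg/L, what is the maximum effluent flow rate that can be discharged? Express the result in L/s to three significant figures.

35.9 L/s

18.0 µg/L = 0.018 mg/L.
Mass balance at complete mixing: C_std·(Q_w + Q_r) = Q_w·C_e + Q_r·C_b.
Rearranging, Q_w = Q_r·(C_std − C_b)/(C_e − C_std) = 0.787·(0.134 − 0.018) / (2.68 − 0.134) = 0.03586 m³/s.
= 35.86 L/s.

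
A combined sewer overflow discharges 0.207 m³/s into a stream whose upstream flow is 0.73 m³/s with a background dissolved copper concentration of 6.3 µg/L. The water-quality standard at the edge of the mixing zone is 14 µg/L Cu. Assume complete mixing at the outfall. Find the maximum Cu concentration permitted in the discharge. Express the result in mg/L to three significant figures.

6.3 µg/L = 0.0063 mg/L.
14 µg/L = 0.014 mg/L.
Mass balance: 0.014·0.937 = 0.207·Cₑ + 0.73·0.0063.
Cₑ = (0.01312 − 0.004599) / 0.207 = 0.04115 mg/L.

0.0412 mg/L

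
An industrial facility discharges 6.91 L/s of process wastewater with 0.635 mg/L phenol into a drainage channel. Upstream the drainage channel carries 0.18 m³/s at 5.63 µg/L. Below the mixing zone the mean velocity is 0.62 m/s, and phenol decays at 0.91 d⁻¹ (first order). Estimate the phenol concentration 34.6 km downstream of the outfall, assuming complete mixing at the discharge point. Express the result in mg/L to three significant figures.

6.91 L/s = 0.00691 m³/s.
5.63 µg/L = 0.00563 mg/L.
After complete mixing, C₀ = (0.00691·0.635 + 0.18·0.00563) / 0.1869 = 0.0289 mg/L.
Travel time t = 3.46e+04 m / 0.62 m/s = 5.581e+04 s = 0.6459 d.
C = 0.0289·exp(−0.91·0.6459) = 0.0289·0.5556 = 0.01605 mg/L.

0.0161 mg/L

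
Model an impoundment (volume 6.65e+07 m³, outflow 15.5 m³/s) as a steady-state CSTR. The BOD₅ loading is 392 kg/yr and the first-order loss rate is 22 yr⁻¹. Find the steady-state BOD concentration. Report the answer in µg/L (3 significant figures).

0.201 µg/L

Outflow Q = 15.5 m³/s × 3.156e+07 s/yr = 4.891e+08 m³/yr.
Steady-state CSTR mass balance: W = Q·C + k·V·C, so C = W/(Q + kV).
Q + kV = 4.891e+08 + 22·6.65e+07 = 1.952e+09 m³/yr.
C = 392/1.952e+09 = 2.008e-07 kg/m³ = 0.0002008 mg/L = 0.2008 µg/L.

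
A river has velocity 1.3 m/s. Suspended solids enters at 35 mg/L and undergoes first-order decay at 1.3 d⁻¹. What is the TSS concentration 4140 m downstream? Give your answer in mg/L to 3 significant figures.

33.4 mg/L

Travel time t = 4140 m / 1.3 m/s = 4140/1.3 = 3185 s = 0.03686 d.
First-order decay: C = 35·exp(−1.3·0.03686) = 35·0.9532 = 33.36 mg/L.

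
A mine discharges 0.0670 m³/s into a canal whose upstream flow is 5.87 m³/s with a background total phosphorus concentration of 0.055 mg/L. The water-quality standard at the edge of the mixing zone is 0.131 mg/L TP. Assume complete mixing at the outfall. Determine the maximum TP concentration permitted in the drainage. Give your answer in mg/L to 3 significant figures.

6.79 mg/L

Mass balance: 0.131·5.937 = 0.067·Cₑ + 5.87·0.055.
Cₑ = (0.7777 − 0.3229) / 0.067 = 6.79 mg/L.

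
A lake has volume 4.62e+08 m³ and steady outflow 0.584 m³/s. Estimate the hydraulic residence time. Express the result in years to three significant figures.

25.1 yr

Q = 0.584 m³/s × 3.156e+07 s/yr = 1.843e+07 m³/yr.
Hydraulic residence time τ = V/Q = 4.62e+08/1.843e+07 = 25.07 yr.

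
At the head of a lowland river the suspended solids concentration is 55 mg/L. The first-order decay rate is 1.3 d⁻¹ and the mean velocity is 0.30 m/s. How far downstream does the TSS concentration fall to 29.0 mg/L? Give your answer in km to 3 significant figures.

From C = C₀·e^(−kt), t = ln(C₀/C)/k = ln(55/29.0)/1.3 = 0.64/1.3 = 0.4923 d.
Distance = v·t = 0.30 m/s × 4.254e+04 s = 1.276e+04 m = 12.76 km.

12.8 km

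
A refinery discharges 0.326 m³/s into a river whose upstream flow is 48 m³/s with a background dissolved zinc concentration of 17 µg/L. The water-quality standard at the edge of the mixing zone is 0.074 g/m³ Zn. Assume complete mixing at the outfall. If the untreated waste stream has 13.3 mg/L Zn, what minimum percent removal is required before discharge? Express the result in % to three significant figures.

17 µg/L = 0.017 mg/L.
Mass balance: 0.074·48.33 = 0.326·Cₑ + 48·0.017.
Cₑ = (3.576 − 0.816) / 0.326 = 8.467 mg/L.
Required removal = 1 − 8.467/13.3 = 36.34 %.

36.3 %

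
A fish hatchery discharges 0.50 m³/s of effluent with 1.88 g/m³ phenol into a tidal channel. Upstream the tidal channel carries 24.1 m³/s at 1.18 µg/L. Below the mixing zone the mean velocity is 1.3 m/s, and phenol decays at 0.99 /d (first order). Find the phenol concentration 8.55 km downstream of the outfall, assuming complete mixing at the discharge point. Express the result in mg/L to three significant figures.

0.0365 mg/L

1.18 µg/L = 0.00118 mg/L.
After complete mixing, C₀ = (0.5·1.88 + 24.1·0.00118) / 24.6 = 0.03937 mg/L.
Travel time t = 8550 m / 1.3 m/s = 6577 s = 0.07612 d.
C = 0.03937·exp(−0.99·0.07612) = 0.03937·0.9274 = 0.03651 mg/L.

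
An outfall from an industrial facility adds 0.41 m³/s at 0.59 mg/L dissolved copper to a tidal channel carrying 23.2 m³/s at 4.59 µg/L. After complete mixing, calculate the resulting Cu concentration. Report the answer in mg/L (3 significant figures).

4.59 µg/L = 0.00459 mg/L.
Flow-weighted mixing gives C = (0.41·0.59 + 23.2·0.00459) / (0.41 + 23.2) = 0.3484/23.61 = 0.01476 mg/L.

0.0148 mg/L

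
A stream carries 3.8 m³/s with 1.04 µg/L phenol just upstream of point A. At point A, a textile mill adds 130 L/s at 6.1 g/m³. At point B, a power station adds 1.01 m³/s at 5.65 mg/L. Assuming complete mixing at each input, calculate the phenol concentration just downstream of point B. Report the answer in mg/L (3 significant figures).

1.32 mg/L

1.04 µg/L = 0.00104 mg/L.
130 L/s = 0.13 m³/s.
After input A: C = (3.8·0.00104 + 0.13·6.1) / 3.93 = 0.2028 mg/L.
After input B: C = (3.93·0.2028 + 1.01·5.65) / 4.94 = 1.316 mg/L.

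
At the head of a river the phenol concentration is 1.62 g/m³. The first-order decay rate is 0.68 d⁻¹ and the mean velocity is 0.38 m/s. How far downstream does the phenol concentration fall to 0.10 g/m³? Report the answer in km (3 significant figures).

From C = C₀·e^(−kt), t = ln(C₀/C)/k = ln(1.62/0.10)/0.68 = 2.785/0.68 = 4.096 d.
Distance = v·t = 0.38 m/s × 3.539e+05 s = 1.345e+05 m = 134.5 km.

134 km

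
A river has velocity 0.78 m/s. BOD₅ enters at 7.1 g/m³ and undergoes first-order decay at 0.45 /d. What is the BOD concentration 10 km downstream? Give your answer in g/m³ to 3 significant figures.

Travel time t = 10 km / 0.78 m/s = 1e+04/0.78 = 1.282e+04 s = 0.1484 d.
First-order decay: C = 7.1·exp(−0.45·0.1484) = 7.1·0.9354 = 6.641 g/m³.

6.64 g/m³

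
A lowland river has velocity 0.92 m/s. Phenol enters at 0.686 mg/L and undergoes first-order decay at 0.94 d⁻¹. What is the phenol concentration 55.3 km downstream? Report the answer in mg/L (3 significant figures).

0.357 mg/L

Travel time t = 55.3 km / 0.92 m/s = 5.53e+04/0.92 = 6.011e+04 s = 0.6957 d.
First-order decay: C = 0.686·exp(−0.94·0.6957) = 0.686·0.52 = 0.3567 mg/L.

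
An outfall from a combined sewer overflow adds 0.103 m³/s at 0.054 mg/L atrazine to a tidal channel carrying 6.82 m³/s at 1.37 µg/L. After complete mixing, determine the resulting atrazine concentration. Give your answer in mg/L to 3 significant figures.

0.00215 mg/L

1.37 µg/L = 0.00137 mg/L.
By mass balance at complete mixing, C = (0.103·0.054 + 6.82·0.00137) / (0.103 + 6.82) = 0.01491/6.923 = 0.002153 mg/L.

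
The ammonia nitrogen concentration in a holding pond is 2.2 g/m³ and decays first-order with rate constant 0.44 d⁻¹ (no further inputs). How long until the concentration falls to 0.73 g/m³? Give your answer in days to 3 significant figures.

t = ln(C₀/C)/k = ln(2.2/0.73)/0.44 = 1.103/0.44 = 2.507 d.

2.51 d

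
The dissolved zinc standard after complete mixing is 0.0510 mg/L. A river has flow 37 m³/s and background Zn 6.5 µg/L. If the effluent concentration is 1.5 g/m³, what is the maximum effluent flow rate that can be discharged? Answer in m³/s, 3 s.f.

1.14 m³/s

6.5 µg/L = 0.0065 mg/L.
Mass balance at complete mixing: C_std·(Q_w + Q_r) = Q_w·C_e + Q_r·C_b.
Rearranging, Q_w = Q_r·(C_std − C_b)/(C_e − C_std) = 37·(0.051 − 0.0065) / (1.5 − 0.051) = 1.136 m³/s.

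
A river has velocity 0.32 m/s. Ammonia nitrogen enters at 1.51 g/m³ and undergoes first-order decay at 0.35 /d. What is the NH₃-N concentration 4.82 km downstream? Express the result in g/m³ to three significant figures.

Travel time t = 4.82 km / 0.32 m/s = 4820/0.32 = 1.506e+04 s = 0.1743 d.
First-order decay: C = 1.51·exp(−0.35·0.1743) = 1.51·0.9408 = 1.421 g/m³.

1.42 g/m³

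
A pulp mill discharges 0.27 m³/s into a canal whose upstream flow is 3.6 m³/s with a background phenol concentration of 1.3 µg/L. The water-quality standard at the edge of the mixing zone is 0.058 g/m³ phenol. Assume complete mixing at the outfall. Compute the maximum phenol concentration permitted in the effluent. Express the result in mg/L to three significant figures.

0.814 mg/L

1.3 µg/L = 0.0013 mg/L.
Mass balance: 0.058·3.87 = 0.27·Cₑ + 3.6·0.0013.
Cₑ = (0.2245 − 0.00468) / 0.27 = 0.814 mg/L.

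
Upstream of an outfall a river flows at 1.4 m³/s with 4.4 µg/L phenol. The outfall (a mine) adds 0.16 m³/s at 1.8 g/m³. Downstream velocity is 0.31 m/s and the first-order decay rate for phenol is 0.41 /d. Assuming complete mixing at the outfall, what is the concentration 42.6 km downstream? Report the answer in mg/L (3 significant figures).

0.0982 mg/L

4.4 µg/L = 0.0044 mg/L.
After complete mixing, C₀ = (0.16·1.8 + 1.4·0.0044) / 1.56 = 0.1886 mg/L.
Travel time t = 4.26e+04 m / 0.31 m/s = 1.374e+05 s = 1.591 d.
C = 0.1886·exp(−0.41·1.591) = 0.1886·0.5209 = 0.09823 mg/L.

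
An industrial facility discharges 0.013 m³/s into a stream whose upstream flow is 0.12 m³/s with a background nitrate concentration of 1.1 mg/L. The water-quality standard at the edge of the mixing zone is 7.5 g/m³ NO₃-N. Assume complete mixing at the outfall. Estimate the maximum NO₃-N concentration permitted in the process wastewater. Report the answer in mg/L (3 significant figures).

Mass balance: 7.5·0.133 = 0.013·Cₑ + 0.12·1.1.
Cₑ = (0.9975 − 0.132) / 0.013 = 66.58 mg/L.

66.6 mg/L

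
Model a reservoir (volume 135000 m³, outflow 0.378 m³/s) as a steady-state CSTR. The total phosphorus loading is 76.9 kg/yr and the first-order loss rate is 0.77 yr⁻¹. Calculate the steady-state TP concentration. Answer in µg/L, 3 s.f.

6.39 µg/L

Outflow Q = 0.378 m³/s × 3.156e+07 s/yr = 1.193e+07 m³/yr.
Steady-state CSTR mass balance: W = Q·C + k·V·C, so C = W/(Q + kV).
Q + kV = 1.193e+07 + 0.77·135000 = 1.203e+07 m³/yr.
C = 76.9/1.203e+07 = 6.391e-06 kg/m³ = 0.006391 mg/L = 6.391 µg/L.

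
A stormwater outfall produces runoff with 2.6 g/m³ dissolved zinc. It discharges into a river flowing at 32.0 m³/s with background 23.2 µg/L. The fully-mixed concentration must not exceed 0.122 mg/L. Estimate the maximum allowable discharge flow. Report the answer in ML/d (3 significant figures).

23.2 µg/L = 0.0232 mg/L.
Mass balance at complete mixing: C_std·(Q_w + Q_r) = Q_w·C_e + Q_r·C_b.
Rearranging, Q_w = Q_r·(C_std − C_b)/(C_e − C_std) = 32.0·(0.122 − 0.0232) / (2.6 − 0.122) = 1.276 m³/s.
= 110.2 ML/d.

110 ML/d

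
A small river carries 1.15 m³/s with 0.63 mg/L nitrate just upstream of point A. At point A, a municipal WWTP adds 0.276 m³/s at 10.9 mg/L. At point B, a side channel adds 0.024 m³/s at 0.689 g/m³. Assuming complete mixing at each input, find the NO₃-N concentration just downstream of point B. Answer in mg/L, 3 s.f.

2.59 mg/L

After input A: C = (1.15·0.63 + 0.276·10.9) / 1.426 = 2.618 mg/L.
After input B: C = (1.426·2.618 + 0.024·0.689) / 1.45 = 2.586 mg/L.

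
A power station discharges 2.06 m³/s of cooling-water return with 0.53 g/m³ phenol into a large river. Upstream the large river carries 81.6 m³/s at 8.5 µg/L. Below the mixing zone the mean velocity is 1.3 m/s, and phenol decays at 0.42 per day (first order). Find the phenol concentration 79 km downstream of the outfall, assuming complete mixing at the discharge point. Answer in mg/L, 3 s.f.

0.0159 mg/L

8.5 µg/L = 0.0085 mg/L.
After complete mixing, C₀ = (2.06·0.53 + 81.6·0.0085) / 83.66 = 0.02134 mg/L.
Travel time t = 7.9e+04 m / 1.3 m/s = 6.077e+04 s = 0.7033 d.
C = 0.02134·exp(−0.42·0.7033) = 0.02134·0.7442 = 0.01588 mg/L.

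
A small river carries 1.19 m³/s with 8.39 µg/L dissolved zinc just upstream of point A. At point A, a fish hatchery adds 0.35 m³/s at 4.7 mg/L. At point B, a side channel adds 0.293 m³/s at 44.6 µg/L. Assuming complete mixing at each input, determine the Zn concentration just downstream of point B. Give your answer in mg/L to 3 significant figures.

8.39 µg/L = 0.00839 mg/L.
After input A: C = (1.19·0.00839 + 0.35·4.7) / 1.54 = 1.075 mg/L.
44.6 µg/L = 0.0446 mg/L.
After input B: C = (1.54·1.075 + 0.293·0.0446) / 1.833 = 0.91 mg/L.

0.910 mg/L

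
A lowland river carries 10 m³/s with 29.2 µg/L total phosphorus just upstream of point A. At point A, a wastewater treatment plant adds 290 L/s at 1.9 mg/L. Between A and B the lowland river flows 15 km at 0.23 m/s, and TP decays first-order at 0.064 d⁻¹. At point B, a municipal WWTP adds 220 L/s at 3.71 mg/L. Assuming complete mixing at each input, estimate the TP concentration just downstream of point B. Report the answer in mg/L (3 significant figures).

29.2 µg/L = 0.0292 mg/L.
290 L/s = 0.29 m³/s.
After input A: C = (10·0.0292 + 0.29·1.9) / 10.29 = 0.08192 mg/L.
Over the 15 km reach to input B (t = 6.522e+04 s = 0.7548 d), decay gives C = 0.08192·exp(−0.064·0.7548) = 0.07806 mg/L.
220 L/s = 0.22 m³/s.
After input B: C = (10.29·0.07806 + 0.22·3.71) / 10.51 = 0.1541 mg/L.

0.154 mg/L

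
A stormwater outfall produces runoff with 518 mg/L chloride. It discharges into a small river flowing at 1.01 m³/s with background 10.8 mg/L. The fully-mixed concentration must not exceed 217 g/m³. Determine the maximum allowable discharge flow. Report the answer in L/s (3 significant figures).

Mass balance at complete mixing: C_std·(Q_w + Q_r) = Q_w·C_e + Q_r·C_b.
Rearranging, Q_w = Q_r·(C_std − C_b)/(C_e − C_std) = 1.01·(217 − 10.8) / (518 − 217) = 0.6919 m³/s.
= 691.9 L/s.

692 L/s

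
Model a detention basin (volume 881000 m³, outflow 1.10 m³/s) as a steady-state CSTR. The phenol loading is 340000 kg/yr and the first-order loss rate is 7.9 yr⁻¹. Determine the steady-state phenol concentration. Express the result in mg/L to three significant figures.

Outflow Q = 1.10 m³/s × 3.156e+07 s/yr = 3.471e+07 m³/yr.
Steady-state CSTR mass balance: W = Q·C + k·V·C, so C = W/(Q + kV).
Q + kV = 3.471e+07 + 7.9·881000 = 4.167e+07 m³/yr.
C = 340000/4.167e+07 = 0.008159 kg/m³ = 8.159 mg/L.

8.16 mg/L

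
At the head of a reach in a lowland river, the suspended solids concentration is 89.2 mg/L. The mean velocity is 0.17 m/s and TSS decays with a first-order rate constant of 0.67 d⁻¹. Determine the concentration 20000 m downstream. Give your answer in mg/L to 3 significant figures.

35.8 mg/L

Travel time t = 20000 m / 0.17 m/s = 2e+04/0.17 = 1.176e+05 s = 1.362 d.
First-order decay: C = 89.2·exp(−0.67·1.362) = 89.2·0.4016 = 35.82 mg/L.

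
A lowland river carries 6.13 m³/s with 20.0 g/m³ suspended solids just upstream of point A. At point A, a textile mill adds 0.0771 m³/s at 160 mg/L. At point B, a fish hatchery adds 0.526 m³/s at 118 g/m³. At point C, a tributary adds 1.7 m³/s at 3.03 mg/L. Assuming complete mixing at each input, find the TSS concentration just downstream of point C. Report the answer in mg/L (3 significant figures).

After input A: C = (6.13·20 + 0.0771·160) / 6.207 = 21.74 mg/L.
After input B: C = (6.207·21.74 + 0.526·118) / 6.733 = 29.26 mg/L.
After input C: C = (6.733·29.26 + 1.7·3.03) / 8.433 = 23.97 mg/L.

24.0 mg/L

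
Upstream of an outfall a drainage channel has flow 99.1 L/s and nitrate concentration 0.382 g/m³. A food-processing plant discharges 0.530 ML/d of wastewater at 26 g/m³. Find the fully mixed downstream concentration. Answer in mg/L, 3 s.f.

0.530 ML/d = 0.006134 m³/s.
99.1 L/s = 0.0991 m³/s.
By mass balance at complete mixing, C = (0.006134·26 + 0.0991·0.382) / (0.006134 + 0.0991) = 0.1973/0.1052 = 1.875 mg/L.

1.88 mg/L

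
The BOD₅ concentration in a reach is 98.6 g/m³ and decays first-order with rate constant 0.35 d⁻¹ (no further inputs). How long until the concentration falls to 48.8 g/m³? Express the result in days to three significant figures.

t = ln(C₀/C)/k = ln(98.6/48.8)/0.35 = 0.7033/0.35 = 2.01 d.

2.01 d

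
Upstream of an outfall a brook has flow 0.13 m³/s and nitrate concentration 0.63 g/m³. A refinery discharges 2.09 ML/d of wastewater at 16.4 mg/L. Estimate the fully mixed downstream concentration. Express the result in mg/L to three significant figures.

3.10 mg/L

2.09 ML/d = 0.02419 m³/s.
By mass balance at complete mixing, C = (0.02419·16.4 + 0.13·0.63) / (0.02419 + 0.13) = 0.4786/0.1542 = 3.104 mg/L.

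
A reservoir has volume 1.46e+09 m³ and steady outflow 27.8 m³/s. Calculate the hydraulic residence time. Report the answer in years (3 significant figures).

Q = 27.8 m³/s × 3.156e+07 s/yr = 8.773e+08 m³/yr.
Hydraulic residence time τ = V/Q = 1.46e+09/8.773e+08 = 1.664 yr.

1.66 yr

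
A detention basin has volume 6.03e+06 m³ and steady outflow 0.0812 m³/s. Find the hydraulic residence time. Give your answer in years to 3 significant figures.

Q = 0.0812 m³/s × 3.156e+07 s/yr = 2.562e+06 m³/yr.
Hydraulic residence time τ = V/Q = 6.03e+06/2.562e+06 = 2.353 yr.

2.35 yr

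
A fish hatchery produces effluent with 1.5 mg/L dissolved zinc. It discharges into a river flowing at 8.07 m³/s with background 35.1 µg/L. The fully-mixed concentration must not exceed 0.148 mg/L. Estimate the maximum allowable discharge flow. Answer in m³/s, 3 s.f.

0.674 m³/s

35.1 µg/L = 0.0351 mg/L.
Mass balance at complete mixing: C_std·(Q_w + Q_r) = Q_w·C_e + Q_r·C_b.
Rearranging, Q_w = Q_r·(C_std − C_b)/(C_e − C_std) = 8.07·(0.148 − 0.0351) / (1.5 − 0.148) = 0.6739 m³/s.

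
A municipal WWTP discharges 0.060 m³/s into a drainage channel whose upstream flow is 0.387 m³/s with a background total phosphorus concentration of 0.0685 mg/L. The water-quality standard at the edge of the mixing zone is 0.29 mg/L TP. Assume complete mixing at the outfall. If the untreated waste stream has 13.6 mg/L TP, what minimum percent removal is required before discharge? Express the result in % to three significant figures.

87.4 %

Mass balance: 0.29·0.447 = 0.06·Cₑ + 0.387·0.0685.
Cₑ = (0.1296 − 0.02651) / 0.06 = 1.719 mg/L.
Required removal = 1 − 1.719/13.6 = 87.36 %.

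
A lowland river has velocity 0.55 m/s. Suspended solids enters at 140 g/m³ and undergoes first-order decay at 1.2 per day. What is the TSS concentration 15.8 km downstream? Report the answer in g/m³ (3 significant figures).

93.9 g/m³

Travel time t = 15.8 km / 0.55 m/s = 1.58e+04/0.55 = 2.873e+04 s = 0.3325 d.
First-order decay: C = 140·exp(−1.2·0.3325) = 140·0.671 = 93.94 g/m³.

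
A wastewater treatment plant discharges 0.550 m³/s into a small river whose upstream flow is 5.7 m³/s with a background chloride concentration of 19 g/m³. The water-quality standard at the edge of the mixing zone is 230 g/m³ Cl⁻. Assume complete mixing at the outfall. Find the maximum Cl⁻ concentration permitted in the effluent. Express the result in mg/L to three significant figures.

Mass balance: 230·6.25 = 0.55·Cₑ + 5.7·19.
Cₑ = (1438 − 108.3) / 0.55 = 2417 mg/L.

2420 mg/L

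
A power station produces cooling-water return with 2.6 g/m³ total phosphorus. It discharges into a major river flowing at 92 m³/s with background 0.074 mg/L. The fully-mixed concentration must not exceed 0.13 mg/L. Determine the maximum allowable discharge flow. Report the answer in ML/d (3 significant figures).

Mass balance at complete mixing: C_std·(Q_w + Q_r) = Q_w·C_e + Q_r·C_b.
Rearranging, Q_w = Q_r·(C_std − C_b)/(C_e − C_std) = 92·(0.13 − 0.074) / (2.6 − 0.13) = 2.086 m³/s.
= 180.2 ML/d.

180 ML/d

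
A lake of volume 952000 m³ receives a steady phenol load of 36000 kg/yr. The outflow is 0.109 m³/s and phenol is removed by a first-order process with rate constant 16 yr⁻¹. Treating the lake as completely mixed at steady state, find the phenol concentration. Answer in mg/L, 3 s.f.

Outflow Q = 0.109 m³/s × 3.156e+07 s/yr = 3.44e+06 m³/yr.
Steady-state CSTR mass balance: W = Q·C + k·V·C, so C = W/(Q + kV).
Q + kV = 3.44e+06 + 16·952000 = 1.867e+07 m³/yr.
C = 36000/1.867e+07 = 0.001928 kg/m³ = 1.928 mg/L.

1.93 mg/L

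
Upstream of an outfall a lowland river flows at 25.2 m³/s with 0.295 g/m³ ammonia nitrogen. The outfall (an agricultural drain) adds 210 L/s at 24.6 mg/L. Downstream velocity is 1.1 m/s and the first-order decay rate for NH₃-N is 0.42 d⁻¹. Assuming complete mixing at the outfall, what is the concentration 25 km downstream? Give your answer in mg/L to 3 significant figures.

210 L/s = 0.21 m³/s.
After complete mixing, C₀ = (0.21·24.6 + 25.2·0.295) / 25.41 = 0.4959 mg/L.
Travel time t = 2.5e+04 m / 1.1 m/s = 2.273e+04 s = 0.263 d.
C = 0.4959·exp(−0.42·0.263) = 0.4959·0.8954 = 0.444 mg/L.

0.444 mg/L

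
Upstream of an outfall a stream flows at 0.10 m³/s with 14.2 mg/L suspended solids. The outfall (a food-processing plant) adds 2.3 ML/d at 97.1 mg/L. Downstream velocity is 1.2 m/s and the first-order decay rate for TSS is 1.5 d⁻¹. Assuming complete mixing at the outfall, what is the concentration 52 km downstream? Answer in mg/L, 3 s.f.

2.3 ML/d = 0.02662 m³/s.
After complete mixing, C₀ = (0.02662·97.1 + 0.1·14.2) / 0.1266 = 31.63 mg/L.
Travel time t = 5.2e+04 m / 1.2 m/s = 4.333e+04 s = 0.5015 d.
C = 31.63·exp(−1.5·0.5015) = 31.63·0.4713 = 14.91 mg/L.

14.9 mg/L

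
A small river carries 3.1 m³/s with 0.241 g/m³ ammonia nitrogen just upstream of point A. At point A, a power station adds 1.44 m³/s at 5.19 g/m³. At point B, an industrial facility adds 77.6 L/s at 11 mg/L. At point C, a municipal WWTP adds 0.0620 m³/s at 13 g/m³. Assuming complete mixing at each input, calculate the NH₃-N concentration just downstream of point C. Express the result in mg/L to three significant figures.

After input A: C = (3.1·0.241 + 1.44·5.19) / 4.54 = 1.811 mg/L.
77.6 L/s = 0.0776 m³/s.
After input B: C = (4.54·1.811 + 0.0776·11) / 4.618 = 1.965 mg/L.
After input C: C = (4.618·1.965 + 0.062·13) / 4.68 = 2.111 mg/L.

2.11 mg/L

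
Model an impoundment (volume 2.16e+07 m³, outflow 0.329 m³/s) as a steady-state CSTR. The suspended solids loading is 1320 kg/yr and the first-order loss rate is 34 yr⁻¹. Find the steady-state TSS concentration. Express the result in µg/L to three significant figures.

1.77 µg/L

Outflow Q = 0.329 m³/s × 3.156e+07 s/yr = 1.038e+07 m³/yr.
Steady-state CSTR mass balance: W = Q·C + k·V·C, so C = W/(Q + kV).
Q + kV = 1.038e+07 + 34·2.16e+07 = 7.448e+08 m³/yr.
C = 1320/7.448e+08 = 1.772e-06 kg/m³ = 0.001772 mg/L = 1.772 µg/L.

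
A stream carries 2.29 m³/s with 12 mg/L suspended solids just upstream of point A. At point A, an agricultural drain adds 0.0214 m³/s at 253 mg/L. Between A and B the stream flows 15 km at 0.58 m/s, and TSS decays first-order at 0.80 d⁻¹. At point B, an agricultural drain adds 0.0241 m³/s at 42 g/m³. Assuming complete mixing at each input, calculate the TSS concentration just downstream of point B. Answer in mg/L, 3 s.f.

After input A: C = (2.29·12 + 0.0214·253) / 2.311 = 14.23 mg/L.
Over the 15 km reach to input B (t = 2.586e+04 s = 0.2993 d), decay gives C = 14.23·exp(−0.80·0.2993) = 11.2 mg/L.
After input B: C = (2.311·11.2 + 0.0241·42) / 2.335 = 11.52 mg/L.

11.5 mg/L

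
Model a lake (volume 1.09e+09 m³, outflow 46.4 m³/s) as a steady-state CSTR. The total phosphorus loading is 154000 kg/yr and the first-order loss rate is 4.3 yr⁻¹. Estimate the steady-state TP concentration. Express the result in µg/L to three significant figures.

25.0 µg/L

Outflow Q = 46.4 m³/s × 3.156e+07 s/yr = 1.464e+09 m³/yr.
Steady-state CSTR mass balance: W = Q·C + k·V·C, so C = W/(Q + kV).
Q + kV = 1.464e+09 + 4.3·1.09e+09 = 6.151e+09 m³/yr.
C = 154000/6.151e+09 = 2.504e-05 kg/m³ = 0.02504 mg/L = 25.04 µg/L.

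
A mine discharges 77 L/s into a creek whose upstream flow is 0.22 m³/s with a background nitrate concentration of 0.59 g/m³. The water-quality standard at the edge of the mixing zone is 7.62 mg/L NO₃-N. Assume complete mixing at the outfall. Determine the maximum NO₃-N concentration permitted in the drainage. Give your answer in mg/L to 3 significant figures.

77 L/s = 0.077 m³/s.
Mass balance: 7.62·0.297 = 0.077·Cₑ + 0.22·0.59.
Cₑ = (2.263 − 0.1298) / 0.077 = 27.71 mg/L.

27.7 mg/L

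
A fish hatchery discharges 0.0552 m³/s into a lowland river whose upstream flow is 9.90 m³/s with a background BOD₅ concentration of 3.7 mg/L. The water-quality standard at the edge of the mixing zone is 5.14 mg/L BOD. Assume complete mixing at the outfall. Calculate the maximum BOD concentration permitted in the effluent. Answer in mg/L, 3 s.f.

263 mg/L

Mass balance: 5.14·9.955 = 0.0552·Cₑ + 9.9·3.7.
Cₑ = (51.17 − 36.63) / 0.0552 = 263.4 mg/L.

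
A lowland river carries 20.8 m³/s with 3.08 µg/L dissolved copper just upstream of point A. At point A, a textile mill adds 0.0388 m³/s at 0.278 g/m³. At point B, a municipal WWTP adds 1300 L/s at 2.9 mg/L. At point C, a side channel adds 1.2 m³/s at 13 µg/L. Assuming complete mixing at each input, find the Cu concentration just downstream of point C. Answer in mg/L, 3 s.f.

0.165 mg/L

3.08 µg/L = 0.00308 mg/L.
After input A: C = (20.8·0.00308 + 0.0388·0.278) / 20.84 = 0.003592 mg/L.
1300 L/s = 1.3 m³/s.
After input B: C = (20.84·0.003592 + 1.3·2.9) / 22.14 = 0.1737 mg/L.
13 µg/L = 0.013 mg/L.
After input C: C = (22.14·0.1737 + 1.2·0.013) / 23.34 = 0.1654 mg/L.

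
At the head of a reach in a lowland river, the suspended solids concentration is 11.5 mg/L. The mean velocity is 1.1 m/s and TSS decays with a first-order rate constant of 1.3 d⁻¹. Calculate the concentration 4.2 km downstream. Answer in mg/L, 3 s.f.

10.9 mg/L

Travel time t = 4.2 km / 1.1 m/s = 4200/1.1 = 3818 s = 0.04419 d.
First-order decay: C = 11.5·exp(−1.3·0.04419) = 11.5·0.9442 = 10.86 mg/L.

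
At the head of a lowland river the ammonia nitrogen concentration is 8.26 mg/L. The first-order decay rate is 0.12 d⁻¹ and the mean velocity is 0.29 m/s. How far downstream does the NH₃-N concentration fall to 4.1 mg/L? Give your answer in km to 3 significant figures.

From C = C₀·e^(−kt), t = ln(C₀/C)/k = ln(8.26/4.1)/0.12 = 0.7004/0.12 = 5.837 d.
Distance = v·t = 0.29 m/s × 5.043e+05 s = 1.463e+05 m = 146.3 km.

146 km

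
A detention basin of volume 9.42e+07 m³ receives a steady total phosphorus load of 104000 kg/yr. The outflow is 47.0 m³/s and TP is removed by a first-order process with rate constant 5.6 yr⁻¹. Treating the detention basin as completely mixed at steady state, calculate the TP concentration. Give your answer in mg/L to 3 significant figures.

0.0517 mg/L

Outflow Q = 47.0 m³/s × 3.156e+07 s/yr = 1.483e+09 m³/yr.
Steady-state CSTR mass balance: W = Q·C + k·V·C, so C = W/(Q + kV).
Q + kV = 1.483e+09 + 5.6·9.42e+07 = 2.011e+09 m³/yr.
C = 104000/2.011e+09 = 5.172e-05 kg/m³ = 0.05172 mg/L.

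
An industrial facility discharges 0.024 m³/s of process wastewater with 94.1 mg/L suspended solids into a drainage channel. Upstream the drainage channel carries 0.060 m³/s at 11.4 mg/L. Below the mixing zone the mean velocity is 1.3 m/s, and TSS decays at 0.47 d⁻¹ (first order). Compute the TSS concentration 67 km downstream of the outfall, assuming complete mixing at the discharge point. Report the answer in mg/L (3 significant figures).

After complete mixing, C₀ = (0.024·94.1 + 0.06·11.4) / 0.084 = 35.03 mg/L.
Travel time t = 6.7e+04 m / 1.3 m/s = 5.154e+04 s = 0.5965 d.
C = 35.03·exp(−0.47·0.5965) = 35.03·0.7555 = 26.46 mg/L.

26.5 mg/L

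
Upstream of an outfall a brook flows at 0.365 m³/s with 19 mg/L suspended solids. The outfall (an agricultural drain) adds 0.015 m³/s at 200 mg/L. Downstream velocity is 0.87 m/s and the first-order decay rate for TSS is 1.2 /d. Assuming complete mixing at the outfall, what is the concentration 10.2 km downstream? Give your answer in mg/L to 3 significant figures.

After complete mixing, C₀ = (0.015·200 + 0.365·19) / 0.38 = 26.14 mg/L.
Travel time t = 1.02e+04 m / 0.87 m/s = 1.172e+04 s = 0.1357 d.
C = 26.14·exp(−1.2·0.1357) = 26.14·0.8497 = 22.22 mg/L.

22.2 mg/L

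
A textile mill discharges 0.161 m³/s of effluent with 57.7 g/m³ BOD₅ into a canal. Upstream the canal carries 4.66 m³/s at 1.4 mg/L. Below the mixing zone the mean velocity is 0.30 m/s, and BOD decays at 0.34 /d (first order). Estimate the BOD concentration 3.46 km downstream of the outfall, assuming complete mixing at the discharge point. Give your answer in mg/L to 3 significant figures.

After complete mixing, C₀ = (0.161·57.7 + 4.66·1.4) / 4.821 = 3.28 mg/L.
Travel time t = 3460 m / 0.30 m/s = 1.153e+04 s = 0.1335 d.
C = 3.28·exp(−0.34·0.1335) = 3.28·0.9556 = 3.135 mg/L.

3.13 mg/L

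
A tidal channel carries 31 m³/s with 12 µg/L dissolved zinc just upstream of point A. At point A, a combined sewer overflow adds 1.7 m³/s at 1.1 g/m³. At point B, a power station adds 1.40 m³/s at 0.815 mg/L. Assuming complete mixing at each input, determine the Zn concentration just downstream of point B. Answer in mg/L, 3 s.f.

0.0992 mg/L

12 µg/L = 0.012 mg/L.
After input A: C = (31·0.012 + 1.7·1.1) / 32.7 = 0.06856 mg/L.
After input B: C = (32.7·0.06856 + 1.4·0.815) / 34.1 = 0.09921 mg/L.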